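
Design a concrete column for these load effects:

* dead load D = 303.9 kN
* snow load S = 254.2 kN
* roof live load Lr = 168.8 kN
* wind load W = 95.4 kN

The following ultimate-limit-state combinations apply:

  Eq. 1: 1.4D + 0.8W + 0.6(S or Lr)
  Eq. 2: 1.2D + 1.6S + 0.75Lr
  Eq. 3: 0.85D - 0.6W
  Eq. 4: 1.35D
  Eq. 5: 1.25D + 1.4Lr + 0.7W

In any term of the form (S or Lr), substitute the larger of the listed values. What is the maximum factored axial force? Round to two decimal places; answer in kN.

(S or Lr) → S = 254.2 kN.
Eq. 1: 1.4(303.9) + 0.8(95.4) + 0.6(254.2) = 654.30
Eq. 2: 1.2(303.9) + 1.6(254.2) + 0.75(168.8) = 898.00
Eq. 3: 0.85(303.9) - 0.6(95.4) = 201.08
Eq. 4: 1.35(303.9) = 410.27
Eq. 5: 1.25(303.9) + 1.4(168.8) + 0.7(95.4) = 682.98
The controlling combination is 2, giving 898.00 kN.

898.00 kN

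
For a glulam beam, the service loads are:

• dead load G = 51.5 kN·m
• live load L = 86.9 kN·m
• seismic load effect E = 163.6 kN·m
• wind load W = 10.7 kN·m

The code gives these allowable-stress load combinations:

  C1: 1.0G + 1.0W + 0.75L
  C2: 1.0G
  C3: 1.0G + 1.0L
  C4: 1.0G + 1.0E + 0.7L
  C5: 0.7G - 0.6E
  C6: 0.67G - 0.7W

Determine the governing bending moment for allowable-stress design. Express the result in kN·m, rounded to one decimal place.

C1: 1.0(51.5) + 1.0(10.7) + 0.75(86.9) = 127.4
C2: 1.0(51.5) = 51.5
C3: 1.0(51.5) + 1.0(86.9) = 138.4
C4: 1.0(51.5) + 1.0(163.6) + 0.7(86.9) = 275.9
C5: 0.7(51.5) - 0.6(163.6) = -62.1
C6: 0.67(51.5) - 0.7(10.7) = 27.0
Combination 4 governs: M = 275.9 kN·m.

275.9 kN·m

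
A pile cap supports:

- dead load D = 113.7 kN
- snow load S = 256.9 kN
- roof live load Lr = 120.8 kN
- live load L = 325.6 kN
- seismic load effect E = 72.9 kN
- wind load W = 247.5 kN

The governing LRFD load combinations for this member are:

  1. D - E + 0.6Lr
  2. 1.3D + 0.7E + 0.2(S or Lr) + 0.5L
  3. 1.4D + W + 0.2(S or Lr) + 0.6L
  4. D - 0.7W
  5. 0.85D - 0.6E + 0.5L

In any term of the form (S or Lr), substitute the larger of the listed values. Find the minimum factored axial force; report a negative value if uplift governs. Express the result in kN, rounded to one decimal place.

-59.6 kN

(S or Lr) → S = 256.9 kN.
1. 1.0(113.7) - 1.0(72.9) + 0.6(120.8) = 113.7 - 72.9 + 72.5 = 113.3
2. 1.3(113.7) + 0.7(72.9) + 0.2(256.9) + 0.5(325.6) = 147.8 + 51.0 + 51.4 + 162.8 = 413.0
3. 1.4(113.7) + 1.0(247.5) + 0.2(256.9) + 0.6(325.6) = 653.4
4. 1.0(113.7) - 0.7(247.5) = 113.7 - 173.3 = -59.6
5. 0.85(113.7) - 0.6(72.9) + 0.5(325.6) = 96.6 - 43.7 + 162.8 = 215.7
Combination 4 gives the minimum: -59.6 kN.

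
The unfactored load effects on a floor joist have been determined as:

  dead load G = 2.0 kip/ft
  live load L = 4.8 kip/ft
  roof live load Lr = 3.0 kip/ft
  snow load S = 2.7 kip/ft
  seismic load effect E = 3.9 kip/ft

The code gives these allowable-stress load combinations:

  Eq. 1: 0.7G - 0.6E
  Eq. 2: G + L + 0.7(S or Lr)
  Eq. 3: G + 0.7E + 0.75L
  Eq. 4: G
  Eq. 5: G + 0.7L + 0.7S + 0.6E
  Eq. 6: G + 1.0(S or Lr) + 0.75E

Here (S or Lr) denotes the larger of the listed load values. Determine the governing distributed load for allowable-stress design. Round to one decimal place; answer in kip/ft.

(S or Lr) → Lr = 3.0 kip/ft.
Eq. 1: 0.7(2.0) - 0.6(3.9) = -0.9
Eq. 2: 1.0(2.0) + 1.0(4.8) + 0.7(3.0) = 8.9
Eq. 3: 1.0(2.0) + 0.7(3.9) + 0.75(4.8) = 8.3
Eq. 4: 1.0(2.0) = 2.0
Eq. 5: 1.0(2.0) + 0.7(4.8) + 0.7(2.7) + 0.6(3.9) = 9.6
Eq. 6: 1.0(2.0) + 1.0(3.0) + 0.75(3.9) = 7.9
Combination 5 governs: w = 9.6 kip/ft.

9.6 kip/ft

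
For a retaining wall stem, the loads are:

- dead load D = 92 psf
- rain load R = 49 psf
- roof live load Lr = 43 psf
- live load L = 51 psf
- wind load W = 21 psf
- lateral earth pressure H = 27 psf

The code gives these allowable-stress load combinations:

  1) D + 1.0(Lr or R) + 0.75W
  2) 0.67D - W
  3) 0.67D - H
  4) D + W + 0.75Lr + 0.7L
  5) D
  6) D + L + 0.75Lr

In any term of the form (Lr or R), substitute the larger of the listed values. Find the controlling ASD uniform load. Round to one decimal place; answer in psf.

(Lr or R) → R = 49 psf.
1) 1.0(92) + 1.0(49) + 0.75(21) = 92.0 + 49.0 + 15.8 = 156.8
2) 0.67(92) - 1.0(21) = 61.6 - 21.0 = 40.6
3) 0.67(92) - 1.0(27) = 61.6 - 27.0 = 34.6
4) 1.0(92) + 1.0(21) + 0.75(43) + 0.7(51) = 92.0 + 21.0 + 32.3 + 35.7 = 181.0
5) 1.0(92) = 92.0
6) 1.0(92) + 1.0(51) + 0.75(43) = 92.0 + 51.0 + 32.3 = 175.3
The controlling combination is 4, giving 181.0 psf.

181.0 psf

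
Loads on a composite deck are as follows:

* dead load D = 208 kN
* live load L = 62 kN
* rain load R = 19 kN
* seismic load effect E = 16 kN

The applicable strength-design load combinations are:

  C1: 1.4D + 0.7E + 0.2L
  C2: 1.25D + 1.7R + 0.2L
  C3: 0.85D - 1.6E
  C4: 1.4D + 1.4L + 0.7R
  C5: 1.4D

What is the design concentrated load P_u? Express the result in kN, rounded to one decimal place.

C1: 1.4(208) + 0.7(16) + 0.2(62) = 291.2 + 11.2 + 12.4 = 314.8
C2: 1.25(208) + 1.7(19) + 0.2(62) = 260.0 + 32.3 + 12.4 = 304.7
C3: 0.85(208) - 1.6(16) = 176.8 - 25.6 = 151.2
C4: 1.4(208) + 1.4(62) + 0.7(19) = 291.2 + 86.8 + 13.3 = 391.3
C5: 1.4(208) = 291.2
Combination 4 governs: P_u = 391.3 kN.

391.3 kN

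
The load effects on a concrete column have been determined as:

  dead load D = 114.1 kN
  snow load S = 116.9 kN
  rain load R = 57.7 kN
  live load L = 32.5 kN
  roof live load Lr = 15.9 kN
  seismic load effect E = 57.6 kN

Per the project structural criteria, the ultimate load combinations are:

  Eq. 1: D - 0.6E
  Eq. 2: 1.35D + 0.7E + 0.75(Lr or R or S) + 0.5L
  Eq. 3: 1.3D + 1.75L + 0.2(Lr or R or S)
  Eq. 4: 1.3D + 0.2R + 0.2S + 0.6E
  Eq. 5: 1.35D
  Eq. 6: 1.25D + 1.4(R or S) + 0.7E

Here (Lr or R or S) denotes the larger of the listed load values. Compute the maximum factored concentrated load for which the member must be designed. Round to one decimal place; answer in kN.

(Lr or R or S) → S = 116.9 kN; (R or S) → S = 116.9 kN.
Eq. 1: 1.0(114.1) - 0.6(57.6) = 79.5
Eq. 2: 1.35(114.1) + 0.7(57.6) + 0.75(116.9) + 0.5(32.5) = 298.3
Eq. 3: 1.3(114.1) + 1.75(32.5) + 0.2(116.9) = 228.6
Eq. 4: 1.3(114.1) + 0.2(57.7) + 0.2(116.9) + 0.6(57.6) = 217.8
Eq. 5: 1.35(114.1) = 154.0
Eq. 6: 1.25(114.1) + 1.4(116.9) + 0.7(57.6) = 346.6
The controlling combination is 6, giving 346.6 kN.

346.6 kN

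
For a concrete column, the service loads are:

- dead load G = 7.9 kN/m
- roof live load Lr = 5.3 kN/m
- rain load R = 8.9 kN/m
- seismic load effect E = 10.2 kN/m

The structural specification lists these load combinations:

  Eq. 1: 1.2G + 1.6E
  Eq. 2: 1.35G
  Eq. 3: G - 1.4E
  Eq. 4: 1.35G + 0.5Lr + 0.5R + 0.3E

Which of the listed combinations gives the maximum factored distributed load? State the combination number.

Combination 1

Eq. 1: 1.2(7.9) + 1.6(10.2) = 9.48 + 16.32 = 25.80
Eq. 2: 1.35(7.9) = 10.67
Eq. 3: 1.0(7.9) - 1.4(10.2) = 7.90 - 14.28 = -6.38
Eq. 4: 1.35(7.9) + 0.5(5.3) + 0.5(8.9) + 0.3(10.2) = 10.67 + 2.65 + 4.45 + 3.06 = 20.83
The largest value is 25.80 kN/m from combination 1.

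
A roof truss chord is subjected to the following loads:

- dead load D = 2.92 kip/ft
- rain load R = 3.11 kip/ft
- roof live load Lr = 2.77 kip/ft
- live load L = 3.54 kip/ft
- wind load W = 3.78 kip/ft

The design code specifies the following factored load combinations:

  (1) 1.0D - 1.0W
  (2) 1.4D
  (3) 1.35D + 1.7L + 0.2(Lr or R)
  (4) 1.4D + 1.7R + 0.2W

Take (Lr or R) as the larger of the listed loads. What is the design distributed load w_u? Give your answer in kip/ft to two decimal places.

(Lr or R) → R = 3.11 kip/ft.
(1) 1.0(2.92) - 1.0(3.78) = 2.92 - 3.78 = -0.86
(2) 1.4(2.92) = 4.09
(3) 1.35(2.92) + 1.7(3.54) + 0.2(3.11) = 3.94 + 6.02 + 0.62 = 10.58
(4) 1.4(2.92) + 1.7(3.11) + 0.2(3.78) = 10.13
Maximum is from combination 3.

10.58 kip/ft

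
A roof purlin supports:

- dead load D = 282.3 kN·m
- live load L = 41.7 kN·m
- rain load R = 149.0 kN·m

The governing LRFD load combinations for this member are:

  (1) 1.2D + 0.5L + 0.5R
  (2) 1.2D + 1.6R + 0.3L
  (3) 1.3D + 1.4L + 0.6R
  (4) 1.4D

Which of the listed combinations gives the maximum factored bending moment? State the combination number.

Combination 2

(1) 1.2(282.3) + 0.5(41.7) + 0.5(149.0) = 338.76 + 20.85 + 74.50 = 434.11
(2) 1.2(282.3) + 1.6(149.0) + 0.3(41.7) = 338.76 + 238.40 + 12.51 = 589.67
(3) 1.3(282.3) + 1.4(41.7) + 0.6(149.0) = 366.99 + 58.38 + 89.40 = 514.77
(4) 1.4(282.3) = 395.22
The largest value is 589.67 kN·m from combination 2.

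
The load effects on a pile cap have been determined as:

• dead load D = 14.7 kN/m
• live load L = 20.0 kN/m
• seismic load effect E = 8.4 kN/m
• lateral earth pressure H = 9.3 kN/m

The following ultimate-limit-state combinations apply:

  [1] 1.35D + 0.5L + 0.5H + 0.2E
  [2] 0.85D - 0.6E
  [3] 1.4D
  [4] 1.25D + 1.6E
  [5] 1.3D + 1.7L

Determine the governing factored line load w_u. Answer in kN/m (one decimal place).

[1] 1.35(14.7) + 0.5(20.0) + 0.5(9.3) + 0.2(8.4) = 19.8 + 10.0 + 4.7 + 1.7 = 36.2
[2] 0.85(14.7) - 0.6(8.4) = 12.5 - 5.0 = 7.5
[3] 1.4(14.7) = 20.6
[4] 1.25(14.7) + 1.6(8.4) = 18.4 + 13.4 = 31.8
[5] 1.3(14.7) + 1.7(20.0) = 19.1 + 34.0 = 53.1
Combination 5 governs: w_u = 53.1 kN/m.

53.1 kN/m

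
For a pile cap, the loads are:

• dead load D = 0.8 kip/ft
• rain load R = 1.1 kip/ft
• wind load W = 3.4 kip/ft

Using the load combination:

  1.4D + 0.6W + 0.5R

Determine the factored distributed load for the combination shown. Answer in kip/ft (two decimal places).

3.71 kip/ft

1.4(0.8) + 0.6(3.4) + 0.5(1.1) = 3.71
w_u = 3.71 kip/ft.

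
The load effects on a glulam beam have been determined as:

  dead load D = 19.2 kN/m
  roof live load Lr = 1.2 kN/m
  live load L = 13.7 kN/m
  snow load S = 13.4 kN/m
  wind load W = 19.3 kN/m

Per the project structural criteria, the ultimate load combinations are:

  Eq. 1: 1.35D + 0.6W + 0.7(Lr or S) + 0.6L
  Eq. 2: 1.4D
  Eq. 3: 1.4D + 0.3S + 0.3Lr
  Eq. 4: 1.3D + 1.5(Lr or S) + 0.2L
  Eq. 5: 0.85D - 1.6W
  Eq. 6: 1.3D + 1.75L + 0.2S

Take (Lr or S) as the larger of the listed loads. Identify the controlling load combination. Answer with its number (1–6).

Combination 1

(Lr or S) → S = 13.4 kN/m.
Eq. 1: 1.35(19.2) + 0.6(19.3) + 0.7(13.4) + 0.6(13.7) = 25.9 + 11.6 + 9.4 + 8.2 = 55.1
Eq. 2: 1.4(19.2) = 26.9
Eq. 3: 1.4(19.2) + 0.3(13.4) + 0.3(1.2) = 26.9 + 4.0 + 0.4 = 31.3
Eq. 4: 1.3(19.2) + 1.5(13.4) + 0.2(13.7) = 25.0 + 20.1 + 2.7 = 47.8
Eq. 5: 0.85(19.2) - 1.6(19.3) = 16.3 - 30.9 = -14.6
Eq. 6: 1.3(19.2) + 1.75(13.7) + 0.2(13.4) = 51.6
The largest value is 55.1 kN/m from combination 1.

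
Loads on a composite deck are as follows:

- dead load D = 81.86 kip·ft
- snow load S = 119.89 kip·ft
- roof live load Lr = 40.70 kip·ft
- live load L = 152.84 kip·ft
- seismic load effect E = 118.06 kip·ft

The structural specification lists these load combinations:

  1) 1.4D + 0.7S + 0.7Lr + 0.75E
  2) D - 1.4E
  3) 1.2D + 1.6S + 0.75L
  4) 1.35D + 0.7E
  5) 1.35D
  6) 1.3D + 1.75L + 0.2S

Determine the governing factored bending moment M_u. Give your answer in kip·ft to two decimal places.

1) 1.4(81.86) + 0.7(119.89) + 0.7(40.70) + 0.75(118.06) = 114.60 + 83.92 + 28.49 + 88.55 = 315.56
2) 1.0(81.86) - 1.4(118.06) = 81.86 - 165.28 = -83.42
3) 1.2(81.86) + 1.6(119.89) + 0.75(152.84) = 404.69
4) 1.35(81.86) + 0.7(118.06) = 110.51 + 82.64 = 193.15
5) 1.35(81.86) = 110.51
6) 1.3(81.86) + 1.75(152.84) + 0.2(119.89) = 106.42 + 267.47 + 23.98 = 397.87
Combination 3 governs: M_u = 404.69 kip·ft.

404.69 kip·ft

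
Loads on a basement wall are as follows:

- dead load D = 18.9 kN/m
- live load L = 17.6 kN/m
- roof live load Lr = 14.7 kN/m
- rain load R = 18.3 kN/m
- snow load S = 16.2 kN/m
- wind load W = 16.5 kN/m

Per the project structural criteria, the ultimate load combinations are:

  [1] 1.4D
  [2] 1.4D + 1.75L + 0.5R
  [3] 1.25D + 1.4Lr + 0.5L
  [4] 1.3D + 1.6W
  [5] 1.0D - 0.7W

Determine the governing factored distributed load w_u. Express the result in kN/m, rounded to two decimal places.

[1] 1.4(18.9) = 26.46
[2] 1.4(18.9) + 1.75(17.6) + 0.5(18.3) = 26.46 + 30.80 + 9.15 = 66.41
[3] 1.25(18.9) + 1.4(14.7) + 0.5(17.6) = 23.63 + 20.58 + 8.80 = 53.01
[4] 1.3(18.9) + 1.6(16.5) = 24.57 + 26.40 = 50.97
[5] 1.0(18.9) - 0.7(16.5) = 18.90 - 11.55 = 7.35
Maximum is from combination 2.

66.41 kN/m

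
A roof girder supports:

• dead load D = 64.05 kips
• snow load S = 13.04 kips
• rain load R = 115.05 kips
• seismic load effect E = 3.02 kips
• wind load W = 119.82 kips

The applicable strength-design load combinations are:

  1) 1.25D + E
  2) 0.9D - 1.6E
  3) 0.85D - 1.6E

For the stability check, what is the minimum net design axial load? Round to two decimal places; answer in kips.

1) 1.25(64.05) + 1.0(3.02) = 80.06 + 3.02 = 83.08
2) 0.9(64.05) - 1.6(3.02) = 52.81
3) 0.85(64.05) - 1.6(3.02) = 54.44 - 4.83 = 49.61
Combination 3 gives the minimum: 49.61 kips.

49.61 kips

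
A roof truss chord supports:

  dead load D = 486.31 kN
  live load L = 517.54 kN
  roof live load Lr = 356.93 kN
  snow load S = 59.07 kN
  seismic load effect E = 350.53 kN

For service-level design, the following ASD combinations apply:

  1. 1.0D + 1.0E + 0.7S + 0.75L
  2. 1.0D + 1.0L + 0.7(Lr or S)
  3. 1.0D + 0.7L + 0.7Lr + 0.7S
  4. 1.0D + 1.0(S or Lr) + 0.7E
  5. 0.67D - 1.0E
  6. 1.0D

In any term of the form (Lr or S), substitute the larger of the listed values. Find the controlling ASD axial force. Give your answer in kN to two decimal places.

1266.34 kN

(Lr or S) → Lr = 356.93 kN; (S or Lr) → Lr = 356.93 kN.
1. 1.0(486.31) + 1.0(350.53) + 0.7(59.07) + 0.75(517.54) = 1266.34
2. 1.0(486.31) + 1.0(517.54) + 0.7(356.93) = 486.31 + 517.54 + 249.85 = 1253.70
3. 1.0(486.31) + 0.7(517.54) + 0.7(356.93) + 0.7(59.07) = 486.31 + 362.28 + 249.85 + 41.35 = 1139.79
4. 1.0(486.31) + 1.0(356.93) + 0.7(350.53) = 486.31 + 356.93 + 245.37 = 1088.61
5. 0.67(486.31) - 1.0(350.53) = 325.83 - 350.53 = -24.70
6. 1.0(486.31) = 486.31
Maximum is from combination 1.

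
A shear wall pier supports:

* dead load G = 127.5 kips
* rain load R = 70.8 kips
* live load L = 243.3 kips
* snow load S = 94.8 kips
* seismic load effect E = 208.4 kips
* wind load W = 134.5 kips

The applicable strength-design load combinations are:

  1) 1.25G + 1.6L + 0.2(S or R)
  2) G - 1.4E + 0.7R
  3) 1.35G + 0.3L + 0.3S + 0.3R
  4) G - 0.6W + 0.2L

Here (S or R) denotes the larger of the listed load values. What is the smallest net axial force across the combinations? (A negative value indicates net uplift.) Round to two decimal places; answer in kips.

(S or R) → S = 94.8 kips.
1) 1.25(127.5) + 1.6(243.3) + 0.2(94.8) = 159.38 + 389.28 + 18.96 = 567.62
2) 1.0(127.5) - 1.4(208.4) + 0.7(70.8) = 127.50 - 291.76 + 49.56 = -114.70
3) 1.35(127.5) + 0.3(243.3) + 0.3(94.8) + 0.3(70.8) = 172.13 + 72.99 + 28.44 + 21.24 = 294.80
4) 1.0(127.5) - 0.6(134.5) + 0.2(243.3) = 127.50 - 80.70 + 48.66 = 95.46
Combination 2 gives the minimum: -114.70 kips.

-114.70 kips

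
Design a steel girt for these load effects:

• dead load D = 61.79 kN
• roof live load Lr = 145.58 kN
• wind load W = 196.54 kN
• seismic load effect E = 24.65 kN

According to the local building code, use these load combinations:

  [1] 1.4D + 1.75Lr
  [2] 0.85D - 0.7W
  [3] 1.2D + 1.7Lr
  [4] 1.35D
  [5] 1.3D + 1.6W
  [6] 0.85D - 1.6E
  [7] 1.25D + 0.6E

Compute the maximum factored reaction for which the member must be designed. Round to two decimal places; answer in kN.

[1] 1.4(61.79) + 1.75(145.58) = 341.27
[2] 0.85(61.79) - 0.7(196.54) = 52.52 - 137.58 = -85.06
[3] 1.2(61.79) + 1.7(145.58) = 321.63
[4] 1.35(61.79) = 83.42
[5] 1.3(61.79) + 1.6(196.54) = 80.33 + 314.46 = 394.79
[6] 0.85(61.79) - 1.6(24.65) = 52.52 - 39.44 = 13.08
[7] 1.25(61.79) + 0.6(24.65) = 77.24 + 14.79 = 92.03
Combination 5 governs: V_u = 394.79 kN.

394.79 kN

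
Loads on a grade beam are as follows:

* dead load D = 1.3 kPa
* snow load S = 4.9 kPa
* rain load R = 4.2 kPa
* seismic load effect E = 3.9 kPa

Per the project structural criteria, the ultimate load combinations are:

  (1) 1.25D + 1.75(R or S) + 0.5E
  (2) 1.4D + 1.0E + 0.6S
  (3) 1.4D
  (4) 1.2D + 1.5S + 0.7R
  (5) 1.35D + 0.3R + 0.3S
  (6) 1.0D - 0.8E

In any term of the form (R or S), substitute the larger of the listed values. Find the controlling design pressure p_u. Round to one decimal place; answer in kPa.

(R or S) → S = 4.9 kPa.
(1) 1.25(1.3) + 1.75(4.9) + 0.5(3.9) = 1.6 + 8.6 + 2.0 = 12.2
(2) 1.4(1.3) + 1.0(3.9) + 0.6(4.9) = 8.7
(3) 1.4(1.3) = 1.8
(4) 1.2(1.3) + 1.5(4.9) + 0.7(4.2) = 1.6 + 7.4 + 2.9 = 11.9
(5) 1.35(1.3) + 0.3(4.2) + 0.3(4.9) = 4.5
(6) 1.0(1.3) - 0.8(3.9) = 1.3 - 3.1 = -1.8
Maximum is from combination 1.

12.2 kPa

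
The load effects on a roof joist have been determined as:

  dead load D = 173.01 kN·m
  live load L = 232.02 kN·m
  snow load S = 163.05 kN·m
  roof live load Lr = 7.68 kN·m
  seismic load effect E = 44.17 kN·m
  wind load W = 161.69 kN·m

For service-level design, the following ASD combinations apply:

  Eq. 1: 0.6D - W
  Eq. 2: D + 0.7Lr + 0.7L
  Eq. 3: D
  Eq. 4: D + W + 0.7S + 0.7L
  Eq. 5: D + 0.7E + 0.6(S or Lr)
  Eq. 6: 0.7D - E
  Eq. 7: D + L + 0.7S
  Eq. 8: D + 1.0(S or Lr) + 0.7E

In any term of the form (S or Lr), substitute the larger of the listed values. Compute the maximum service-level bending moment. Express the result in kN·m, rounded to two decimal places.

611.25 kN·m

(S or Lr) → S = 163.05 kN·m.
Eq. 1: 0.6(173.01) - 1.0(161.69) = 103.81 - 161.69 = -57.88
Eq. 2: 1.0(173.01) + 0.7(7.68) + 0.7(232.02) = 173.01 + 5.38 + 162.41 = 340.80
Eq. 3: 1.0(173.01) = 173.01
Eq. 4: 1.0(173.01) + 1.0(161.69) + 0.7(163.05) + 0.7(232.02) = 173.01 + 161.69 + 114.14 + 162.41 = 611.25
Eq. 5: 1.0(173.01) + 0.7(44.17) + 0.6(163.05) = 173.01 + 30.92 + 97.83 = 301.76
Eq. 6: 0.7(173.01) - 1.0(44.17) = 121.11 - 44.17 = 76.94
Eq. 7: 1.0(173.01) + 1.0(232.02) + 0.7(163.05) = 173.01 + 232.02 + 114.14 = 519.17
Eq. 8: 1.0(173.01) + 1.0(163.05) + 0.7(44.17) = 173.01 + 163.05 + 30.92 = 366.98
The controlling combination is 4, giving 611.25 kN·m.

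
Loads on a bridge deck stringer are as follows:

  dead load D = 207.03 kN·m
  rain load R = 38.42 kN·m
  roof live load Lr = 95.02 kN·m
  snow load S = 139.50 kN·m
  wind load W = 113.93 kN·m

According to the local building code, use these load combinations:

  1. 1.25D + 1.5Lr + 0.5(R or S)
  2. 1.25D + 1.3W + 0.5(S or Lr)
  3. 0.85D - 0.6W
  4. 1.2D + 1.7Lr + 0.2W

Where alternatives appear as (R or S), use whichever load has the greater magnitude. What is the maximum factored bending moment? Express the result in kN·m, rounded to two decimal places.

476.65 kN·m

(R or S) → S = 139.50 kN·m; (S or Lr) → S = 139.50 kN·m.
1. 1.25(207.03) + 1.5(95.02) + 0.5(139.50) = 471.07
2. 1.25(207.03) + 1.3(113.93) + 0.5(139.50) = 476.65
3. 0.85(207.03) - 0.6(113.93) = 107.62
4. 1.2(207.03) + 1.7(95.02) + 0.2(113.93) = 432.76
The controlling combination is 2, giving 476.65 kN·m.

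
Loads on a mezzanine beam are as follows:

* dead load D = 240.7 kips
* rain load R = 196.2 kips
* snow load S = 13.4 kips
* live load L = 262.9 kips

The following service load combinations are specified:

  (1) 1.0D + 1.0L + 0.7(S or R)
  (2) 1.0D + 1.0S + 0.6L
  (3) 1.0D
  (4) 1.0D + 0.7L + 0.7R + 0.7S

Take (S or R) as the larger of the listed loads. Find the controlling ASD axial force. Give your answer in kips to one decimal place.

(S or R) → R = 196.2 kips.
(1) 1.0(240.7) + 1.0(262.9) + 0.7(196.2) = 240.7 + 262.9 + 137.3 = 640.9
(2) 1.0(240.7) + 1.0(13.4) + 0.6(262.9) = 240.7 + 13.4 + 157.7 = 411.8
(3) 1.0(240.7) = 240.7
(4) 1.0(240.7) + 0.7(262.9) + 0.7(196.2) + 0.7(13.4) = 571.5
The controlling combination is 1, giving 640.9 kips.

640.9 kips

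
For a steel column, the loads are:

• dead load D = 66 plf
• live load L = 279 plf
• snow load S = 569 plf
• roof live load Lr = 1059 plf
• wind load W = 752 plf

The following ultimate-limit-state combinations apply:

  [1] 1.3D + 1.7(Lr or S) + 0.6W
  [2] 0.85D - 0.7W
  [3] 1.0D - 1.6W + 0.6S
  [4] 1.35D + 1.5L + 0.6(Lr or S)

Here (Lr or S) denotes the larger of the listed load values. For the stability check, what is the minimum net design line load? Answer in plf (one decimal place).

-795.8 plf

(Lr or S) → Lr = 1059 plf.
[1] 1.3(66) + 1.7(1059) + 0.6(752) = 85.8 + 1800.3 + 451.2 = 2337.3
[2] 0.85(66) - 0.7(752) = 56.1 - 526.4 = -470.3
[3] 1.0(66) - 1.6(752) + 0.6(569) = 66.0 - 1203.2 + 341.4 = -795.8
[4] 1.35(66) + 1.5(279) + 0.6(1059) = 89.1 + 418.5 + 635.4 = 1143.0
Combination 3 gives the minimum: -795.8 plf.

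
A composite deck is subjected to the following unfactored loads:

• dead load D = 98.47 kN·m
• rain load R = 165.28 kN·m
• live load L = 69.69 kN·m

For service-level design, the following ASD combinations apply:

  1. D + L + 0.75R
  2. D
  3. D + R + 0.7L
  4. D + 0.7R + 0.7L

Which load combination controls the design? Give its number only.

Combination 3

1. 1.0(98.47) + 1.0(69.69) + 0.75(165.28) = 98.47 + 69.69 + 123.96 = 292.12
2. 1.0(98.47) = 98.47
3. 1.0(98.47) + 1.0(165.28) + 0.7(69.69) = 98.47 + 165.28 + 48.78 = 312.53
4. 1.0(98.47) + 0.7(165.28) + 0.7(69.69) = 98.47 + 115.70 + 48.78 = 262.95
The largest value is 312.53 kN·m from combination 3.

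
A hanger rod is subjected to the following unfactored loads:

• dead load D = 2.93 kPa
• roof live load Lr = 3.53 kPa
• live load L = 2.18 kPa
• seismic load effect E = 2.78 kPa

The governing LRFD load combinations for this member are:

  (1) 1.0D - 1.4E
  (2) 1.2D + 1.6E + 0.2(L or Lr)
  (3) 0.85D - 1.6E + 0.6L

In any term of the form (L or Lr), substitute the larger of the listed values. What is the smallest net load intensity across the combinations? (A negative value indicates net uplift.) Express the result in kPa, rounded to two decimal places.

(L or Lr) → Lr = 3.53 kPa.
(1) 1.0(2.93) - 1.4(2.78) = -0.96
(2) 1.2(2.93) + 1.6(2.78) + 0.2(3.53) = 8.67
(3) 0.85(2.93) - 1.6(2.78) + 0.6(2.18) = -0.65
Combination 1 gives the minimum: -0.96 kPa.

-0.96 kPa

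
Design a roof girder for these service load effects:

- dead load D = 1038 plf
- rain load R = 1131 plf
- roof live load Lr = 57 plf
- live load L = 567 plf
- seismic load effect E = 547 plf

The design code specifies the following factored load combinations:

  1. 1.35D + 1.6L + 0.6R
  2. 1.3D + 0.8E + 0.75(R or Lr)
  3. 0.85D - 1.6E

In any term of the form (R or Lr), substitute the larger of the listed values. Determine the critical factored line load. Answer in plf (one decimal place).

2987.1 plf

(R or Lr) → R = 1131 plf.
1. 1.35(1038) + 1.6(567) + 0.6(1131) = 1401.3 + 907.2 + 678.6 = 2987.1
2. 1.3(1038) + 0.8(547) + 0.75(1131) = 1349.4 + 437.6 + 848.3 = 2635.3
3. 0.85(1038) - 1.6(547) = 882.3 - 875.2 = 7.1
Maximum is from combination 1.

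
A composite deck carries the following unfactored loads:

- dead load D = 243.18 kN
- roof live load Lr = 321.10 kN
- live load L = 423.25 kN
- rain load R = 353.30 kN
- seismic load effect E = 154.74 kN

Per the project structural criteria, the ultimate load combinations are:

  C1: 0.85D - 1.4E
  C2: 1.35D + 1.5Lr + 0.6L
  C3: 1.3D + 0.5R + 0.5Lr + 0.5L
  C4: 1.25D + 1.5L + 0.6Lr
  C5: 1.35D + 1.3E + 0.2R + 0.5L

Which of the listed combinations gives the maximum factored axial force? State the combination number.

C1: 0.85(243.18) - 1.4(154.74) = -9.93
C2: 1.35(243.18) + 1.5(321.10) + 0.6(423.25) = 328.29 + 481.65 + 253.95 = 1063.89
C3: 1.3(243.18) + 0.5(353.30) + 0.5(321.10) + 0.5(423.25) = 316.13 + 176.65 + 160.55 + 211.63 = 864.96
C4: 1.25(243.18) + 1.5(423.25) + 0.6(321.10) = 1131.51
C5: 1.35(243.18) + 1.3(154.74) + 0.2(353.30) + 0.5(423.25) = 328.29 + 201.16 + 70.66 + 211.63 = 811.74
The largest value is 1131.51 kN from combination 4.

Combination 4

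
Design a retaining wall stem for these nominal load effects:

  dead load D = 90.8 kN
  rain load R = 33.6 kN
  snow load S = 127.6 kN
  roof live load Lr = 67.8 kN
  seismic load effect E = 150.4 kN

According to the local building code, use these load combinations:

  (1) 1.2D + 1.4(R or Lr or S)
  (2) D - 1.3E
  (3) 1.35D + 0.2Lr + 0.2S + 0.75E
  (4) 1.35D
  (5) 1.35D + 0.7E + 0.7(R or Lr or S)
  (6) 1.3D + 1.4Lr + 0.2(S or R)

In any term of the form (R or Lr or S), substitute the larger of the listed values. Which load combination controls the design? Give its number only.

Combination 5

(R or Lr or S) → S = 127.6 kN; (S or R) → S = 127.6 kN.
(1) 1.2(90.8) + 1.4(127.6) = 109.0 + 178.6 = 287.6
(2) 1.0(90.8) - 1.3(150.4) = 90.8 - 195.5 = -104.7
(3) 1.35(90.8) + 0.2(67.8) + 0.2(127.6) + 0.75(150.4) = 122.6 + 13.6 + 25.5 + 112.8 = 274.5
(4) 1.35(90.8) = 122.6
(5) 1.35(90.8) + 0.7(150.4) + 0.7(127.6) = 122.6 + 105.3 + 89.3 = 317.2
(6) 1.3(90.8) + 1.4(67.8) + 0.2(127.6) = 238.5
The largest value is 317.2 kN from combination 5.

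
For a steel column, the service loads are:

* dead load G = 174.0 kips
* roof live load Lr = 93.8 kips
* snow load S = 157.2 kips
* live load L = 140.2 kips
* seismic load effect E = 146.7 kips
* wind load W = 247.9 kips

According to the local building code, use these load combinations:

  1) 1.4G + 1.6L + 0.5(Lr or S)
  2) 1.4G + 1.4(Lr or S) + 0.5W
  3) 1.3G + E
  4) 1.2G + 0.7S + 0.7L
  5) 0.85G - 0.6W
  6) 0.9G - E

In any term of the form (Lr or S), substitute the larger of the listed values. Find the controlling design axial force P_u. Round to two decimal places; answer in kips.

(Lr or S) → S = 157.2 kips.
1) 1.4(174.0) + 1.6(140.2) + 0.5(157.2) = 243.60 + 224.32 + 78.60 = 546.52
2) 1.4(174.0) + 1.4(157.2) + 0.5(247.9) = 243.60 + 220.08 + 123.95 = 587.63
3) 1.3(174.0) + 1.0(146.7) = 226.20 + 146.70 = 372.90
4) 1.2(174.0) + 0.7(157.2) + 0.7(140.2) = 208.80 + 110.04 + 98.14 = 416.98
5) 0.85(174.0) - 0.6(247.9) = 147.90 - 148.74 = -0.84
6) 0.9(174.0) - 1.0(146.7) = 156.60 - 146.70 = 9.90
The controlling combination is 2, giving 587.63 kips.

587.63 kips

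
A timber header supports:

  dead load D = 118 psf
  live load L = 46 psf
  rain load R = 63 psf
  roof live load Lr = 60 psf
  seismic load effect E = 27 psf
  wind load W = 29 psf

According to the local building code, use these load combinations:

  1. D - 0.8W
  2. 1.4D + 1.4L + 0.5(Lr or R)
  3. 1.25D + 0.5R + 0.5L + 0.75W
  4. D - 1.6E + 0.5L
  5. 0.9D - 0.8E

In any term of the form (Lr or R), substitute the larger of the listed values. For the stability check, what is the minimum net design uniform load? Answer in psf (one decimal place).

84.6 psf

(Lr or R) → R = 63 psf.
1. 1.0(118) - 0.8(29) = 94.8
2. 1.4(118) + 1.4(46) + 0.5(63) = 261.1
3. 1.25(118) + 0.5(63) + 0.5(46) + 0.75(29) = 223.8
4. 1.0(118) - 1.6(27) + 0.5(46) = 97.8
5. 0.9(118) - 0.8(27) = 84.6
Combination 5 gives the minimum: 84.6 psf.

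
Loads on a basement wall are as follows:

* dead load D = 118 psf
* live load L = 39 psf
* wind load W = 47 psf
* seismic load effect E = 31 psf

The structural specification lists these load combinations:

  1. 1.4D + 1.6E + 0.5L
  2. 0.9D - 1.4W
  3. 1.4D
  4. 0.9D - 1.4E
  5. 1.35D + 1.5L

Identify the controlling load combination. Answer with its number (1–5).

1. 1.4(118) + 1.6(31) + 0.5(39) = 234.30
2. 0.9(118) - 1.4(47) = 40.40
3. 1.4(118) = 165.20
4. 0.9(118) - 1.4(31) = 62.80
5. 1.35(118) + 1.5(39) = 217.80
The largest value is 234.30 psf from combination 1.

Combination 1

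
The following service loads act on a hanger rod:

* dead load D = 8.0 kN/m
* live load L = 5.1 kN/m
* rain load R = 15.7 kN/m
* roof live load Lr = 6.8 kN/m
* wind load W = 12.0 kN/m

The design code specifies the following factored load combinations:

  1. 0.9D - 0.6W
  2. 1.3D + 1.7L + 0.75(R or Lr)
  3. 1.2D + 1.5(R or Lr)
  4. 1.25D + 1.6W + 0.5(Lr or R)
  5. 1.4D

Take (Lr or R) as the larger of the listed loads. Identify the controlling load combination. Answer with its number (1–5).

(R or Lr) → R = 15.7 kN/m; (Lr or R) → R = 15.7 kN/m.
1. 0.9(8.0) - 0.6(12.0) = 0.00
2. 1.3(8.0) + 1.7(5.1) + 0.75(15.7) = 30.85
3. 1.2(8.0) + 1.5(15.7) = 33.15
4. 1.25(8.0) + 1.6(12.0) + 0.5(15.7) = 37.05
5. 1.4(8.0) = 11.20
The largest value is 37.05 kN/m from combination 4.

Combination 4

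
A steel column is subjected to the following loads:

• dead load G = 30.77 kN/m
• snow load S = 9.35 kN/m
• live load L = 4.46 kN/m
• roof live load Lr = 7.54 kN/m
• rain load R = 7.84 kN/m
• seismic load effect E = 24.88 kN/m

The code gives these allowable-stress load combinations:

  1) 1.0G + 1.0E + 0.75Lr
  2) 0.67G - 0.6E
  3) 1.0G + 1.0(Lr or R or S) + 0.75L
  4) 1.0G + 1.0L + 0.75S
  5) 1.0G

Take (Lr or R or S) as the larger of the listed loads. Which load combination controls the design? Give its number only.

(Lr or R or S) → S = 9.35 kN/m.
1) 1.0(30.77) + 1.0(24.88) + 0.75(7.54) = 61.31
2) 0.67(30.77) - 0.6(24.88) = 5.69
3) 1.0(30.77) + 1.0(9.35) + 0.75(4.46) = 43.47
4) 1.0(30.77) + 1.0(4.46) + 0.75(9.35) = 42.24
5) 1.0(30.77) = 30.77
The largest value is 61.31 kN/m from combination 1.

Combination 1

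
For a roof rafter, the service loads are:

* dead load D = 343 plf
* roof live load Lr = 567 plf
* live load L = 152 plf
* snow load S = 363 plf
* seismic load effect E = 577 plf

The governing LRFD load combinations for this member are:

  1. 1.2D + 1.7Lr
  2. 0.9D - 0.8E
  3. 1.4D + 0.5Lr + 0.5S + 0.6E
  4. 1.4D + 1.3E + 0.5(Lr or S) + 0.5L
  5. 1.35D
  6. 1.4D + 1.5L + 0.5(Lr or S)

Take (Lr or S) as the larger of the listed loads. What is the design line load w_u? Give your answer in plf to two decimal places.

(Lr or S) → Lr = 567 plf.
1. 1.2(343) + 1.7(567) = 411.60 + 963.90 = 1375.50
2. 0.9(343) - 0.8(577) = 308.70 - 461.60 = -152.90
3. 1.4(343) + 0.5(567) + 0.5(363) + 0.6(577) = 480.20 + 283.50 + 181.50 + 346.20 = 1291.40
4. 1.4(343) + 1.3(577) + 0.5(567) + 0.5(152) = 480.20 + 750.10 + 283.50 + 76.00 = 1589.80
5. 1.35(343) = 463.05
6. 1.4(343) + 1.5(152) + 0.5(567) = 480.20 + 228.00 + 283.50 = 991.70
Maximum is from combination 4.

1589.80 plf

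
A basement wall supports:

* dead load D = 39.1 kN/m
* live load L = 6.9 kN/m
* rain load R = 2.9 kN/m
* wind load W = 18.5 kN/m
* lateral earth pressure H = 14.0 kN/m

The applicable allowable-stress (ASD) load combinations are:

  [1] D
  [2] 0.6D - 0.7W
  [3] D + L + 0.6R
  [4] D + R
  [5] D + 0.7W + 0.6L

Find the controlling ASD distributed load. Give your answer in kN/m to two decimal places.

56.19 kN/m

[1] 1.0(39.1) = 39.10
[2] 0.6(39.1) - 0.7(18.5) = 10.51
[3] 1.0(39.1) + 1.0(6.9) + 0.6(2.9) = 47.74
[4] 1.0(39.1) + 1.0(2.9) = 42.00
[5] 1.0(39.1) + 0.7(18.5) + 0.6(6.9) = 56.19
The controlling combination is 5, giving 56.19 kN/m.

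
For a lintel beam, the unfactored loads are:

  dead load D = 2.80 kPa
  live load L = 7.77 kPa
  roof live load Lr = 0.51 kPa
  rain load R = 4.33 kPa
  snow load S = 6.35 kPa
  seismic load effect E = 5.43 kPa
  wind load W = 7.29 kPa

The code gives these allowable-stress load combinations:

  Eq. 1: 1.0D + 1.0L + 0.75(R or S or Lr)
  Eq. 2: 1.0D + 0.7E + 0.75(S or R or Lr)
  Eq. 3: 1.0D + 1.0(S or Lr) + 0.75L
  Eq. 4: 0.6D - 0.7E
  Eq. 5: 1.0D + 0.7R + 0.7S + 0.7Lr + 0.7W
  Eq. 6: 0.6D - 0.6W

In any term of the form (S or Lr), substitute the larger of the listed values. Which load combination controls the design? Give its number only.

Combination 5

(R or S or Lr) → S = 6.35 kPa; (S or R or Lr) → S = 6.35 kPa; (S or Lr) → S = 6.35 kPa.
Eq. 1: 1.0(2.80) + 1.0(7.77) + 0.75(6.35) = 2.80 + 7.77 + 4.76 = 15.33
Eq. 2: 1.0(2.80) + 0.7(5.43) + 0.75(6.35) = 2.80 + 3.80 + 4.76 = 11.36
Eq. 3: 1.0(2.80) + 1.0(6.35) + 0.75(7.77) = 2.80 + 6.35 + 5.83 = 14.98
Eq. 4: 0.6(2.80) - 0.7(5.43) = 1.68 - 3.80 = -2.12
Eq. 5: 1.0(2.80) + 0.7(4.33) + 0.7(6.35) + 0.7(0.51) + 0.7(7.29) = 2.80 + 3.03 + 4.45 + 0.36 + 5.10 = 15.74
Eq. 6: 0.6(2.80) - 0.6(7.29) = 1.68 - 4.37 = -2.69
The largest value is 15.74 kPa from combination 5.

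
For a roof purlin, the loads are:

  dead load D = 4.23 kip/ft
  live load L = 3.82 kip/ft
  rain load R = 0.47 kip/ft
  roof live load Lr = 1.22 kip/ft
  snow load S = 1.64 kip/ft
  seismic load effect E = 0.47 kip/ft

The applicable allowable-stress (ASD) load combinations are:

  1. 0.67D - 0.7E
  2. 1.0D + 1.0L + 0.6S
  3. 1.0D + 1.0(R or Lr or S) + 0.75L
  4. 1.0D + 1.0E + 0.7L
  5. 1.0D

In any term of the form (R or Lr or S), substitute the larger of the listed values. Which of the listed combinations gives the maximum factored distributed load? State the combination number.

(R or Lr or S) → S = 1.64 kip/ft.
1. 0.67(4.23) - 0.7(0.47) = 2.51
2. 1.0(4.23) + 1.0(3.82) + 0.6(1.64) = 9.03
3. 1.0(4.23) + 1.0(1.64) + 0.75(3.82) = 8.74
4. 1.0(4.23) + 1.0(0.47) + 0.7(3.82) = 7.37
5. 1.0(4.23) = 4.23
The largest value is 9.03 kip/ft from combination 2.

Combination 2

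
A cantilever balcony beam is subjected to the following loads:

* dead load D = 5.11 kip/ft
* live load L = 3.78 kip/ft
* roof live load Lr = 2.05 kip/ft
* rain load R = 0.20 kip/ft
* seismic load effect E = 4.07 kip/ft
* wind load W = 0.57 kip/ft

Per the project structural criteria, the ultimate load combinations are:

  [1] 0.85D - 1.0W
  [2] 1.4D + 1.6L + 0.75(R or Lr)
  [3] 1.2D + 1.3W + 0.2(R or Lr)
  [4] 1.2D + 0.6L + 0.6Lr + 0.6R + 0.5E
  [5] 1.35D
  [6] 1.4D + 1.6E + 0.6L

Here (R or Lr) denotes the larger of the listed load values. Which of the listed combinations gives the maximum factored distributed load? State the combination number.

Combination 6

(R or Lr) → Lr = 2.05 kip/ft.
[1] 0.85(5.11) - 1.0(0.57) = 4.34 - 0.57 = 3.77
[2] 1.4(5.11) + 1.6(3.78) + 0.75(2.05) = 7.15 + 6.05 + 1.54 = 14.74
[3] 1.2(5.11) + 1.3(0.57) + 0.2(2.05) = 6.13 + 0.74 + 0.41 = 7.28
[4] 1.2(5.11) + 0.6(3.78) + 0.6(2.05) + 0.6(0.20) + 0.5(4.07) = 6.13 + 2.27 + 1.23 + 0.12 + 2.04 = 11.79
[5] 1.35(5.11) = 6.90
[6] 1.4(5.11) + 1.6(4.07) + 0.6(3.78) = 7.15 + 6.51 + 2.27 = 15.93
The largest value is 15.93 kip/ft from combination 6.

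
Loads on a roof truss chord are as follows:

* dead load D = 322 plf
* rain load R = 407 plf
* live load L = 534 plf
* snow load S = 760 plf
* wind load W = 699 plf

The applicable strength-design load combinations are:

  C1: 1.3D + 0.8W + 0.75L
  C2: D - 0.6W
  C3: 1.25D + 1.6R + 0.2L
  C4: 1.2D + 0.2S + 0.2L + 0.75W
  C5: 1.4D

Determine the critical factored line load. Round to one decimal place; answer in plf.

C1: 1.3(322) + 0.8(699) + 0.75(534) = 418.6 + 559.2 + 400.5 = 1378.3
C2: 1.0(322) - 0.6(699) = 322.0 - 419.4 = -97.4
C3: 1.25(322) + 1.6(407) + 0.2(534) = 402.5 + 651.2 + 106.8 = 1160.5
C4: 1.2(322) + 0.2(760) + 0.2(534) + 0.75(699) = 386.4 + 152.0 + 106.8 + 524.3 = 1169.5
C5: 1.4(322) = 450.8
Maximum is from combination 1.

1378.3 plf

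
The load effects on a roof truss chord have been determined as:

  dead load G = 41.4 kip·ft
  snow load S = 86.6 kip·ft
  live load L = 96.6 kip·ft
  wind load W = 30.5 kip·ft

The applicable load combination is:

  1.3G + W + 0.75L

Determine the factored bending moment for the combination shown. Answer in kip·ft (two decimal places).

156.77 kip·ft

1.3(41.4) + 1.0(30.5) + 0.75(96.6) = 53.82 + 30.50 + 72.45 = 156.77
M_u = 156.77 kip·ft.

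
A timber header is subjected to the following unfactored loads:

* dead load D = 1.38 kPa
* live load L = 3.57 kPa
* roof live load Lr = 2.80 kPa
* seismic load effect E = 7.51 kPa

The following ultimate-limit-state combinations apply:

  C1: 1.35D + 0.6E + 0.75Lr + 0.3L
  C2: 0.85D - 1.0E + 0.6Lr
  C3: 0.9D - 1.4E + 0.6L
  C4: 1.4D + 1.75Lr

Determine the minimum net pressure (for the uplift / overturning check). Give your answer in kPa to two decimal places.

C1: 1.35(1.38) + 0.6(7.51) + 0.75(2.80) + 0.3(3.57) = 1.86 + 4.51 + 2.10 + 1.07 = 9.54
C2: 0.85(1.38) - 1.0(7.51) + 0.6(2.80) = 1.17 - 7.51 + 1.68 = -4.66
C3: 0.9(1.38) - 1.4(7.51) + 0.6(3.57) = 1.24 - 10.51 + 2.14 = -7.13
C4: 1.4(1.38) + 1.75(2.80) = 1.93 + 4.90 = 6.83
Combination 3 gives the minimum: -7.13 kPa.

-7.13 kPa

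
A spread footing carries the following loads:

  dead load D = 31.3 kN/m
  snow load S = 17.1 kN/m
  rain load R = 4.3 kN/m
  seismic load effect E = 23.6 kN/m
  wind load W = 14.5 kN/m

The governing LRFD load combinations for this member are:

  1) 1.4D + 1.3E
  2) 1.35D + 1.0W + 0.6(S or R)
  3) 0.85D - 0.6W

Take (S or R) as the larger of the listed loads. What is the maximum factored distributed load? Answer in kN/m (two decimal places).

(S or R) → S = 17.1 kN/m.
1) 1.4(31.3) + 1.3(23.6) = 43.82 + 30.68 = 74.50
2) 1.35(31.3) + 1.0(14.5) + 0.6(17.1) = 42.26 + 14.50 + 10.26 = 67.02
3) 0.85(31.3) - 0.6(14.5) = 26.61 - 8.70 = 17.91
Combination 1 governs: w_u = 74.50 kN/m.

74.50 kN/m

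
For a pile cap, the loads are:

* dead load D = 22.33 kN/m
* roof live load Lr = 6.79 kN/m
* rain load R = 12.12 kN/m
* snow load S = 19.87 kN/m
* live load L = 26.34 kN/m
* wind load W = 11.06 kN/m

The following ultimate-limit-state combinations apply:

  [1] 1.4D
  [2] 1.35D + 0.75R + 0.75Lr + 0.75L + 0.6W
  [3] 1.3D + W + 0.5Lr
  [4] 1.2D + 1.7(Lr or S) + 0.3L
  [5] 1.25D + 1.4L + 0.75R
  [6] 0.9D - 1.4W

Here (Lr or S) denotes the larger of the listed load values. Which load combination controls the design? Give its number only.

(Lr or S) → S = 19.87 kN/m.
[1] 1.4(22.33) = 31.26
[2] 1.35(22.33) + 0.75(12.12) + 0.75(6.79) + 0.75(26.34) + 0.6(11.06) = 70.72
[3] 1.3(22.33) + 1.0(11.06) + 0.5(6.79) = 43.48
[4] 1.2(22.33) + 1.7(19.87) + 0.3(26.34) = 26.80 + 33.78 + 7.90 = 68.48
[5] 1.25(22.33) + 1.4(26.34) + 0.75(12.12) = 27.91 + 36.88 + 9.09 = 73.88
[6] 0.9(22.33) - 1.4(11.06) = 4.61
The largest value is 73.88 kN/m from combination 5.

Combination 5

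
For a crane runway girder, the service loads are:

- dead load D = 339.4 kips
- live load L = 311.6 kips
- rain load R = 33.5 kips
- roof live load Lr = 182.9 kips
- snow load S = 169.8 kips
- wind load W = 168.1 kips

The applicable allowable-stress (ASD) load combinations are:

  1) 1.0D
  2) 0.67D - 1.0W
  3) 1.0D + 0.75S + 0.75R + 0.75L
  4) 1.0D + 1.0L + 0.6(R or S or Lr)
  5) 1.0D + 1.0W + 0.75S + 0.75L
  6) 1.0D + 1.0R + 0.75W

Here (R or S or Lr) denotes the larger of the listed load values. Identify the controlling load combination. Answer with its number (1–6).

Combination 5

(R or S or Lr) → Lr = 182.9 kips.
1) 1.0(339.4) = 339.4
2) 0.67(339.4) - 1.0(168.1) = 59.3
3) 1.0(339.4) + 0.75(169.8) + 0.75(33.5) + 0.75(311.6) = 725.6
4) 1.0(339.4) + 1.0(311.6) + 0.6(182.9) = 760.7
5) 1.0(339.4) + 1.0(168.1) + 0.75(169.8) + 0.75(311.6) = 868.6
6) 1.0(339.4) + 1.0(33.5) + 0.75(168.1) = 499.0
The largest value is 868.6 kips from combination 5.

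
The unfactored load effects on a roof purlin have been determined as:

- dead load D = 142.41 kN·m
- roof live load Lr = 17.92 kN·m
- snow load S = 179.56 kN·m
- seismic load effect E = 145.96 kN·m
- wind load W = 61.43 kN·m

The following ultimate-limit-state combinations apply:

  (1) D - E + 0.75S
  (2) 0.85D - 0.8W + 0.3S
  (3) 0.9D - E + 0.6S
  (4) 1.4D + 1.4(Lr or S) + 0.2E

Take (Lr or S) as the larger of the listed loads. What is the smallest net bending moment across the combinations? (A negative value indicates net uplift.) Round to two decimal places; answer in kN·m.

(Lr or S) → S = 179.56 kN·m.
(1) 1.0(142.41) - 1.0(145.96) + 0.75(179.56) = 142.41 - 145.96 + 134.67 = 131.12
(2) 0.85(142.41) - 0.8(61.43) + 0.3(179.56) = 125.77
(3) 0.9(142.41) - 1.0(145.96) + 0.6(179.56) = 128.17 - 145.96 + 107.74 = 89.95
(4) 1.4(142.41) + 1.4(179.56) + 0.2(145.96) = 479.95
Combination 3 gives the minimum: 89.95 kN·m.

89.95 kN·m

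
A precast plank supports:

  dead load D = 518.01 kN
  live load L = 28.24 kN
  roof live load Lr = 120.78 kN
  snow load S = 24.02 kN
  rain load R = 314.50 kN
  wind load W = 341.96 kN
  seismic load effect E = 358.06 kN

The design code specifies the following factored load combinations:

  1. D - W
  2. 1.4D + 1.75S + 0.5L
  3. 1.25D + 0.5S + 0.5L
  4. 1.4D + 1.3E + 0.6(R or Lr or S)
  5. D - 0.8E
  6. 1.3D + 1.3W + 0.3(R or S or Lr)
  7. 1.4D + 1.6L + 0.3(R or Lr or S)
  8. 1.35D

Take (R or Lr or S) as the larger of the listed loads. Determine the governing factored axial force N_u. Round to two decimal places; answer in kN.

(R or Lr or S) → R = 314.50 kN; (R or S or Lr) → R = 314.50 kN.
1. 1.0(518.01) - 1.0(341.96) = 518.01 - 341.96 = 176.05
2. 1.4(518.01) + 1.75(24.02) + 0.5(28.24) = 725.21 + 42.04 + 14.12 = 781.37
3. 1.25(518.01) + 0.5(24.02) + 0.5(28.24) = 647.51 + 12.01 + 14.12 = 673.64
4. 1.4(518.01) + 1.3(358.06) + 0.6(314.50) = 725.21 + 465.48 + 188.70 = 1379.39
5. 1.0(518.01) - 0.8(358.06) = 518.01 - 286.45 = 231.56
6. 1.3(518.01) + 1.3(341.96) + 0.3(314.50) = 673.41 + 444.55 + 94.35 = 1212.31
7. 1.4(518.01) + 1.6(28.24) + 0.3(314.50) = 864.75
8. 1.35(518.01) = 699.31
Combination 4 governs: N_u = 1379.39 kN.

1379.39 kN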